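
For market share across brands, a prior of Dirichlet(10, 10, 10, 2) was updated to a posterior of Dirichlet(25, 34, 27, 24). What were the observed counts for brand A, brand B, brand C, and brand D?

counts (15, 24, 17, 22)

For a Dirichlet(α) prior with multinomial counts c, the posterior is Dirichlet(α + c) componentwise.
Counts are posterior − prior componentwise: 25−10=15, 34−10=24, 27−10=17, 24−2=22.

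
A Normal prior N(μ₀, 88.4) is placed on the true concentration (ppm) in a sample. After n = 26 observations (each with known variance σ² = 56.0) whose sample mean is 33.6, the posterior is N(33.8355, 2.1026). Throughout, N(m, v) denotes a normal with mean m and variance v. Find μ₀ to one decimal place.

The posterior mean is a precision-weighted average: μ_n = (τ₀μ₀ + τ_data·x̄)/(τ₀+τ_data), with τ₀=1/σ₀² and τ_data=n/σ².
Here τ₀ = 1/88.4 = 0.011312 and τ_data = 26/56.0 = 0.464286, so τ_n = 0.475598.
Rearranging for μ₀: μ₀ = (μ_n·τ_n − τ_data·x̄)/τ₀ = (33.8355·0.475598 − 0.464286·33.6) / 0.011312 = 0.492087/0.011312 ≈ 43.5.

μ₀ = 43.5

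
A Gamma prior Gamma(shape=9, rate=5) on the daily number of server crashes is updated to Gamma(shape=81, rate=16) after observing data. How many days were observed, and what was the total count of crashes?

Gamma–Poisson conjugacy: posterior shape = α + Σxᵢ, posterior rate = β + n.
Matching: Σxᵢ = 81 − 9 = 72 and n = 16 − 5 = 11.

n = 11 days with total 72 crashes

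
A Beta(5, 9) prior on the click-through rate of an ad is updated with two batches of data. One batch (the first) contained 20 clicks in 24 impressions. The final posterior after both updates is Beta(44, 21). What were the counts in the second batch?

19 clicks and 8 non-clicks

Sequential conjugate updates are equivalent to a single update on the pooled data, so total successes = posterior α − prior α and total failures = posterior β − prior β.
Total across both batches: 44−5=39 clicks, 21−9=12 non-clicks.
Subtract the first batch: 39−20=19 clicks and 12−4=8 non-clicks.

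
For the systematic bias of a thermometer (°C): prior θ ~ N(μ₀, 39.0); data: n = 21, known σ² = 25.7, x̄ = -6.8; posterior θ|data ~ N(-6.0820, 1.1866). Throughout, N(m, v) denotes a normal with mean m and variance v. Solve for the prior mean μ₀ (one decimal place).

With known observation variance, the Normal–Normal posterior has precision τ_n = τ₀ + n/σ² and mean μ_n = (τ₀μ₀ + (n/σ²)x̄)/τ_n.
Here τ₀ = 1/39.0 = 0.025641 and τ_data = 21/25.7 = 0.817121, so τ_n = 0.842762.
Rearranging for μ₀: μ₀ = (μ_n·τ_n − τ_data·x̄)/τ₀ = (-6.0820·0.842762 − 0.817121·-6.8) / 0.025641 = 0.430744/0.025641 ≈ 16.8.

μ₀ = 16.8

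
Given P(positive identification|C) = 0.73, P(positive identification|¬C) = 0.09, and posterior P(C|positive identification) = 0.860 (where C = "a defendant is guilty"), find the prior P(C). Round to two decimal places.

Bayes' rule in odds form gives O(C|E) = O(C)·[P(E|C)/P(E|¬C)], hence O(C) = O(C|E)/LR.
Posterior odds = 0.860/(1−0.860) = 6.1429. LR = 0.73/0.09 = 8.1111.
Prior odds = 6.1429/8.1111 = 0.7573, so P(C) = 0.7573/(1+0.7573) ≈ 0.43.

P(C) = 0.43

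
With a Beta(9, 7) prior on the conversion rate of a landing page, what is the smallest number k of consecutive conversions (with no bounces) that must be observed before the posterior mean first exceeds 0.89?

k = 48

After k conversions and 0 bounces the posterior is Beta(9+k, 7), with mean (9+k)/(9+7+k).
Set (9+k)/(16+k) > 0.89 and solve: k > (0.89·16 − 9)/(1 − 0.89) = 47.636.
The smallest integer exceeding 47.636 is 48.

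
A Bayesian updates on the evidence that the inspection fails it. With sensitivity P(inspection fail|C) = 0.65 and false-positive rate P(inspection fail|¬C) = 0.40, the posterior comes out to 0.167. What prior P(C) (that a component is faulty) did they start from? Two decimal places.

Bayes' rule in odds form gives O(C|E) = O(C)·[P(E|C)/P(E|¬C)], hence O(C) = O(C|E)/LR.
Posterior odds = 0.167/(1−0.167) = 0.2005. LR = 0.65/0.40 = 1.6250.
Prior odds = 0.2005/1.6250 = 0.1234, so P(C) = 0.1234/(1+0.1234) ≈ 0.11.

P(C) = 0.11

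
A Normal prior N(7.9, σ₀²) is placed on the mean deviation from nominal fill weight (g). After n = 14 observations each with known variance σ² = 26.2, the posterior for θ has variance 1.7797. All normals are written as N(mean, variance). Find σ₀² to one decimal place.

σ₀² = 36.3

Posterior precision equals prior precision plus data precision: 1/σ_n² = 1/σ₀² + n/σ².
So 1/σ₀² = 1/1.7797 − 14/26.2 = 0.561892 − 0.534351 = 0.027541.
Hence σ₀² = 1/0.027541 ≈ 36.3.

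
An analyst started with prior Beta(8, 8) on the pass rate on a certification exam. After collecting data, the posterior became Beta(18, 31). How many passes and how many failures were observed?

10 passes and 23 failures

A Beta(α, β) prior with s successes and f failures in binomial data gives a Beta(α+s, β+f) posterior.
Match parameters: s=18−8=10, f=31−8=23.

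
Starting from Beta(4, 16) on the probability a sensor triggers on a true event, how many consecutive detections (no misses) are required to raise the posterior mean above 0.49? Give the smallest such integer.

After k detections and 0 misses the posterior is Beta(4+k, 16), with mean (4+k)/(4+16+k).
Set (4+k)/(20+k) > 0.49 and solve: k > (0.49·20 − 4)/(1 − 0.49) = 11.373.
The smallest integer exceeding 11.373 is 12, and checking k=12: (16)/(32) = 0.5000 > 0.49.

k = 12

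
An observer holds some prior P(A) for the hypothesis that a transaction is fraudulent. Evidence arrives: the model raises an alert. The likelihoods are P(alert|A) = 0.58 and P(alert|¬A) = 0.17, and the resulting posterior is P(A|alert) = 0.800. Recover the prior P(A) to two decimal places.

P(A) = 0.54

In odds form, posterior odds = prior odds × likelihood ratio, so prior odds = posterior odds ÷ LR.
Posterior odds = 0.800/(1−0.800) = 4.0000. LR = 0.58/0.17 = 3.4118.
Prior odds = 4.0000/3.4118 = 1.1724, so P(A) = 1.1724/(1+1.1724) ≈ 0.54.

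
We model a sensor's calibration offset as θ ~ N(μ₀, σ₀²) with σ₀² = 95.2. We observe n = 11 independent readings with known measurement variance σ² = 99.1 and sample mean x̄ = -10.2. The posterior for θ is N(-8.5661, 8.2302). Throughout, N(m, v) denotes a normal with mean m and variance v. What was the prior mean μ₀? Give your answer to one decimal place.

The posterior mean is a precision-weighted average: μ_n = (τ₀μ₀ + τ_data·x̄)/(τ₀+τ_data), with τ₀=1/σ₀² and τ_data=n/σ².
Here τ₀ = 1/95.2 = 0.010504 and τ_data = 11/99.1 = 0.110999, so τ_n = 0.121503.
Rearranging for μ₀: μ₀ = (μ_n·τ_n − τ_data·x̄)/τ₀ = (-8.5661·0.121503 − 0.110999·-10.2) / 0.010504 = 0.091383/0.010504 ≈ 8.7.

μ₀ = 8.7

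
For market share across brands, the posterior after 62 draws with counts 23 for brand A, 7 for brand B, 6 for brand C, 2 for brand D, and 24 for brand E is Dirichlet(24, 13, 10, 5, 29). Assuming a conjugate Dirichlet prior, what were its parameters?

Dirichlet(1, 6, 4, 3, 5)

For a Dirichlet(α) prior with multinomial counts c, the posterior is Dirichlet(α + c) componentwise.
Subtract each count from the matching posterior parameter: 24−23=1, 13−7=6, 10−6=4, 5−2=3, 29−24=5.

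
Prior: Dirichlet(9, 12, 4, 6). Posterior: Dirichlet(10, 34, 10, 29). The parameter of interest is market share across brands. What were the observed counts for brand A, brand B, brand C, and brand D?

For a Dirichlet(α) prior with multinomial counts c, the posterior is Dirichlet(α + c) componentwise.
Counts are posterior − prior componentwise: 10−9=1, 34−12=22, 10−4=6, 29−6=23.

counts (1, 22, 6, 23)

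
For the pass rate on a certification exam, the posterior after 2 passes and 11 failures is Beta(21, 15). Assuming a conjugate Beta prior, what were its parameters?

Under Beta–binomial conjugacy the posterior parameters are (a+s, b+f).
So a = 21 − 2 = 19 and b = 15 − 11 = 4.

Beta(19, 4)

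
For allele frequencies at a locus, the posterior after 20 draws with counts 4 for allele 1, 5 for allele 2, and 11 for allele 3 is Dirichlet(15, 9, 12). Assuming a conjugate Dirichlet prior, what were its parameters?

Dirichlet(11, 4, 1)

For a Dirichlet(α) prior with multinomial counts c, the posterior is Dirichlet(α + c) componentwise.
Subtract each count from the matching posterior parameter: 15−4=11, 9−5=4, 12−11=1.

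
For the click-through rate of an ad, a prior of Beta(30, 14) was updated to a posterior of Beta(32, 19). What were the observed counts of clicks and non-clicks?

Beta is conjugate to the binomial likelihood: posterior = Beta(a+s, b+f).
Match parameters: s=32−30=2, f=19−14=5.

2 clicks and 5 non-clicks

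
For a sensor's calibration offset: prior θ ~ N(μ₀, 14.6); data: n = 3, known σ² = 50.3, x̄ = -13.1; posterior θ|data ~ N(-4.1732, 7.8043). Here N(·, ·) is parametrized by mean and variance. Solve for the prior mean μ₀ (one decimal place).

The posterior mean is a precision-weighted average: μ_n = (τ₀μ₀ + τ_data·x̄)/(τ₀+τ_data), with τ₀=1/σ₀² and τ_data=n/σ².
Here τ₀ = 1/14.6 = 0.068493 and τ_data = 3/50.3 = 0.059642, so τ_n = 0.128135.
Rearranging for μ₀: μ₀ = (μ_n·τ_n − τ_data·x̄)/τ₀ = (-4.1732·0.128135 − 0.059642·-13.1) / 0.068493 = 0.246577/0.068493 ≈ 3.6.

μ₀ = 3.6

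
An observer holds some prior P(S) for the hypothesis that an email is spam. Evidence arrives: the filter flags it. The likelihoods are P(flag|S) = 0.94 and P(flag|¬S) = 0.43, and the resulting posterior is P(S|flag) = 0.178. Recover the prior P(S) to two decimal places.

P(S) = 0.09

In odds form, posterior odds = prior odds × likelihood ratio, so prior odds = posterior odds ÷ LR.
Posterior odds = 0.178/(1−0.178) = 0.2165. LR = 0.94/0.43 = 2.1860.
Prior odds = 0.2165/2.1860 = 0.0990, so P(S) = 0.0990/(1+0.0990) ≈ 0.09.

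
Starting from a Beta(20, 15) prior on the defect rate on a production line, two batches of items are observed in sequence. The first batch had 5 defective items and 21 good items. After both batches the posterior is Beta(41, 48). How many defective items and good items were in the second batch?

Because Beta–binomial updating is additive in the counts, the combined data contributed (α_post−α_prior, β_post−β_prior) successes and failures.
Total across both batches: 41−20=21 defective items, 48−15=33 good items.
Subtract the first batch: 21−5=16 defective items and 33−21=12 good items.

16 defective items and 12 good items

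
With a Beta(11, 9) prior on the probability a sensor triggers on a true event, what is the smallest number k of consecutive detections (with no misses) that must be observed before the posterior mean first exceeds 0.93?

After k detections and 0 misses the posterior is Beta(11+k, 9), with mean (11+k)/(11+9+k).
Set (11+k)/(20+k) > 0.93 and solve: k > (0.93·20 − 11)/(1 − 0.93) = 108.571.
The smallest integer exceeding 108.571 is 109.

k = 109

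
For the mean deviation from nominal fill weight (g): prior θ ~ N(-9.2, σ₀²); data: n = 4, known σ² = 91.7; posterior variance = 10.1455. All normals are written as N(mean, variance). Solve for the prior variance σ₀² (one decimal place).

σ₀² = 18.2

For the Normal–Normal model with known σ², precisions add: τ_n = τ₀ + n/σ².
So 1/σ₀² = 1/10.1455 − 4/91.7 = 0.098566 − 0.043621 = 0.054945.
Hence σ₀² = 1/0.054945 ≈ 18.2.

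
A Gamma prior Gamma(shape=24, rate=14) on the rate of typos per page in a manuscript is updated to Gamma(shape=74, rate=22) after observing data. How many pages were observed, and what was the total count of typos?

n = 8 pages with total 50 typos

A Gamma(α, β) prior (rate parametrization) on a Poisson rate with n observations summing to S gives posterior Gamma(α+S, β+n).
Matching: Σxᵢ = 74 − 24 = 50 and n = 22 − 14 = 8.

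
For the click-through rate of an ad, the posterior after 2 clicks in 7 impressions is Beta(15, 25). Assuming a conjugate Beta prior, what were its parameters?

A Beta(a, b) prior with s successes and f failures in binomial data gives a Beta(a+s, b+f) posterior.
So a = 15 − 2 = 13 and b = 25 − 5 = 20.

Beta(13, 20)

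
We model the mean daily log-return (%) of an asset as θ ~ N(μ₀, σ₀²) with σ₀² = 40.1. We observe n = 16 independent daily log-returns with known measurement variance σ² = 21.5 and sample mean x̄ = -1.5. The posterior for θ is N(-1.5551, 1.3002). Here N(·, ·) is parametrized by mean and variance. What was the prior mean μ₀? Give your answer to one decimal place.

μ₀ = -3.2

The posterior mean is a precision-weighted average: μ_n = (τ₀μ₀ + τ_data·x̄)/(τ₀+τ_data), with τ₀=1/σ₀² and τ_data=n/σ².
Here τ₀ = 1/40.1 = 0.024938 and τ_data = 16/21.5 = 0.744186, so τ_n = 0.769124.
Rearranging for μ₀: μ₀ = (μ_n·τ_n − τ_data·x̄)/τ₀ = (-1.5551·0.769124 − 0.744186·-1.5) / 0.024938 = -0.079786/0.024938 ≈ -3.2.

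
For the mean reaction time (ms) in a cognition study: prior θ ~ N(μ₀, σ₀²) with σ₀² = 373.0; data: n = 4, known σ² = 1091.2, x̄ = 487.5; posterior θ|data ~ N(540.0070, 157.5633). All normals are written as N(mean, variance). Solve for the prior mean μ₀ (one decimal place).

μ₀ = 611.8

The posterior mean is a precision-weighted average: μ_n = (τ₀μ₀ + τ_data·x̄)/(τ₀+τ_data), with τ₀=1/σ₀² and τ_data=n/σ².
Here τ₀ = 1/373.0 = 0.002681 and τ_data = 4/1091.2 = 0.003666, so τ_n = 0.006347.
Rearranging for μ₀: μ₀ = (μ_n·τ_n − τ_data·x̄)/τ₀ = (540.0070·0.006347 − 0.003666·487.5) / 0.002681 = 1.640249/0.002681 ≈ 611.8.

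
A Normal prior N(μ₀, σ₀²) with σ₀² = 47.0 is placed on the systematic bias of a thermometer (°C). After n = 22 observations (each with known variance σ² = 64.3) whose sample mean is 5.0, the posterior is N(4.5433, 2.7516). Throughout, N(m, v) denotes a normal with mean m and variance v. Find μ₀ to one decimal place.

The posterior mean is a precision-weighted average: μ_n = (τ₀μ₀ + τ_data·x̄)/(τ₀+τ_data), with τ₀=1/σ₀² and τ_data=n/σ².
Here τ₀ = 1/47.0 = 0.021277 and τ_data = 22/64.3 = 0.342146, so τ_n = 0.363423.
Rearranging for μ₀: μ₀ = (μ_n·τ_n − τ_data·x̄)/τ₀ = (4.5433·0.363423 − 0.342146·5.0) / 0.021277 = -0.059590/0.021277 ≈ -2.8.

μ₀ = -2.8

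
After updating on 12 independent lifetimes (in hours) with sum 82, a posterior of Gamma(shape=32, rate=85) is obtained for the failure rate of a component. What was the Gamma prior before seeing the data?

Gamma–exponential conjugacy: posterior shape = α + n, posterior rate = β + Σtᵢ.
So α = 32 − 12 = 20 and β = 85 − 82 = 3.

Gamma(shape=20, rate=3)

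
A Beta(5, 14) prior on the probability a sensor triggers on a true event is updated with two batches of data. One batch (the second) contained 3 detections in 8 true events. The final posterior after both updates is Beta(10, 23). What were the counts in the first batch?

2 detections and 4 misses

Because Beta–binomial updating is additive in the counts, the combined data contributed (α_post−α_prior, β_post−β_prior) successes and failures.
Total across both batches: 10−5=5 detections, 23−14=9 misses.
Subtract the second batch: 5−3=2 detections and 9−5=4 misses.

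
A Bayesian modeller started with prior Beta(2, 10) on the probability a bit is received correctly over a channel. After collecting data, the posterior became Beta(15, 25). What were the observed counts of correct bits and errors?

A Beta(α, β) prior with s successes and f failures in binomial data gives a Beta(α+s, β+f) posterior.
So s = 15 − 2 = 13 and f = 25 − 10 = 15.

13 correct bits and 15 errors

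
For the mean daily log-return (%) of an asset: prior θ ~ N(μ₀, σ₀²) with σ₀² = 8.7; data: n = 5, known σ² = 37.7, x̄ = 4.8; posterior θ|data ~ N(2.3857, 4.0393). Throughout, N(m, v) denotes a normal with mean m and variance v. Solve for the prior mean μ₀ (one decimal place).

The posterior mean is a precision-weighted average: μ_n = (τ₀μ₀ + τ_data·x̄)/(τ₀+τ_data), with τ₀=1/σ₀² and τ_data=n/σ².
Here τ₀ = 1/8.7 = 0.114943 and τ_data = 5/37.7 = 0.132626, so τ_n = 0.247569.
Rearranging for μ₀: μ₀ = (μ_n·τ_n − τ_data·x̄)/τ₀ = (2.3857·0.247569 − 0.132626·4.8) / 0.114943 = -0.045979/0.114943 ≈ -0.4.

μ₀ = -0.4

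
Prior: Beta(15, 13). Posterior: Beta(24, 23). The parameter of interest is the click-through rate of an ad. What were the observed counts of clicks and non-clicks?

9 clicks and 10 non-clicks

Under Beta–binomial conjugacy the posterior parameters are (α+s, β+f).
Match parameters: s=24−15=9, f=23−13=10.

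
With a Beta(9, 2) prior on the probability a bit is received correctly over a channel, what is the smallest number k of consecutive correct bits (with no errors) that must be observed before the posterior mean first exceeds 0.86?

After k correct bits and 0 errors the posterior is Beta(9+k, 2), with mean (9+k)/(9+2+k).
Set (9+k)/(11+k) > 0.86 and solve: k > (0.86·11 − 9)/(1 − 0.86) = 3.286.
The smallest integer exceeding 3.286 is 4, and checking k=4: (13)/(15) = 0.8667 > 0.86.

k = 4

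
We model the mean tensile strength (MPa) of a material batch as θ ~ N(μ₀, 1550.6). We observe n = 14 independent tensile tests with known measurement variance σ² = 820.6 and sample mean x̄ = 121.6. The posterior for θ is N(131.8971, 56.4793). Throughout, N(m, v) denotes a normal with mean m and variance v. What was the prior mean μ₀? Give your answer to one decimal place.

The posterior mean is a precision-weighted average: μ_n = (τ₀μ₀ + τ_data·x̄)/(τ₀+τ_data), with τ₀=1/σ₀² and τ_data=n/σ².
Here τ₀ = 1/1550.6 = 0.000645 and τ_data = 14/820.6 = 0.017061, so τ_n = 0.017706.
Rearranging for μ₀: μ₀ = (μ_n·τ_n − τ_data·x̄)/τ₀ = (131.8971·0.017706 − 0.017061·121.6) / 0.000645 = 0.260752/0.000645 ≈ 404.3.

μ₀ = 404.3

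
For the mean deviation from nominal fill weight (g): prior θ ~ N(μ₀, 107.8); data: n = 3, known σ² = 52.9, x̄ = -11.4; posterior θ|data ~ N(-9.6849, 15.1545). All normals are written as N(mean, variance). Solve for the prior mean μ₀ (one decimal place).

With known observation variance, the Normal–Normal posterior has precision τ_n = τ₀ + n/σ² and mean μ_n = (τ₀μ₀ + (n/σ²)x̄)/τ_n.
Here τ₀ = 1/107.8 = 0.009276 and τ_data = 3/52.9 = 0.056711, so τ_n = 0.065987.
Rearranging for μ₀: μ₀ = (μ_n·τ_n − τ_data·x̄)/τ₀ = (-9.6849·0.065987 − 0.056711·-11.4) / 0.009276 = 0.007428/0.009276 ≈ 0.8.

μ₀ = 0.8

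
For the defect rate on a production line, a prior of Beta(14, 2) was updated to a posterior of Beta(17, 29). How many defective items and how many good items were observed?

3 defective items and 27 good items

Under Beta–binomial conjugacy the posterior parameters are (α+s, β+f).
So s = 17 − 14 = 3 and f = 29 − 2 = 27.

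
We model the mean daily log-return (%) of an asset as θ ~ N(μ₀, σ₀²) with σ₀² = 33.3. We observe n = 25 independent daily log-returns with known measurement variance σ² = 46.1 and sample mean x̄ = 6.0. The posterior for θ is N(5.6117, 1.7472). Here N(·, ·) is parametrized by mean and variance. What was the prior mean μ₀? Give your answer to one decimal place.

μ₀ = -1.4

With known observation variance, the Normal–Normal posterior has precision τ_n = τ₀ + n/σ² and mean μ_n = (τ₀μ₀ + (n/σ²)x̄)/τ_n.
Here τ₀ = 1/33.3 = 0.030030 and τ_data = 25/46.1 = 0.542299, so τ_n = 0.572329.
Rearranging for μ₀: μ₀ = (μ_n·τ_n − τ_data·x̄)/τ₀ = (5.6117·0.572329 − 0.542299·6.0) / 0.030030 = -0.042055/0.030030 ≈ -1.4.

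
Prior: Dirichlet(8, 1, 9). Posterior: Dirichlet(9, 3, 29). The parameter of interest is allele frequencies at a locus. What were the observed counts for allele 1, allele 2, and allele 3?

For a Dirichlet(α) prior with multinomial counts c, the posterior is Dirichlet(α + c) componentwise.
Counts are posterior − prior componentwise: 9−8=1, 3−1=2, 29−9=20.

counts (1, 2, 20)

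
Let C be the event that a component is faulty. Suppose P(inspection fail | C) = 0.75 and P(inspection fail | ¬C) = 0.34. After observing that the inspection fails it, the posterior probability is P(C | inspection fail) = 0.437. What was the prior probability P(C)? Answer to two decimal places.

Bayes' rule in odds form gives O(C|E) = O(C)·[P(E|C)/P(E|¬C)], hence O(C) = O(C|E)/LR.
Posterior odds = 0.437/(1−0.437) = 0.7762. LR = 0.75/0.34 = 2.2059.
Prior odds = 0.7762/2.2059 = 0.3519, so P(C) = 0.3519/(1+0.3519) ≈ 0.26.

P(C) = 0.26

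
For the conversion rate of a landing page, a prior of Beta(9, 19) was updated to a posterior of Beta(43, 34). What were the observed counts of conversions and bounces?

34 conversions and 15 bounces

Beta is conjugate to the binomial likelihood: posterior = Beta(α+s, β+f).
So s = 43 − 9 = 34 and f = 34 − 19 = 15.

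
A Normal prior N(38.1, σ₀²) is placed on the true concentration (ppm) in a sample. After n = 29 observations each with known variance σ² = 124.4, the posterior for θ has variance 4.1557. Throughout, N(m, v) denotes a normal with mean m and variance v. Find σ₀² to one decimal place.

Posterior precision equals prior precision plus data precision: 1/σ_n² = 1/σ₀² + n/σ².
So 1/σ₀² = 1/4.1557 − 29/124.4 = 0.240633 − 0.233119 = 0.007514.
Hence σ₀² = 1/0.007514 ≈ 133.1.

σ₀² = 133.1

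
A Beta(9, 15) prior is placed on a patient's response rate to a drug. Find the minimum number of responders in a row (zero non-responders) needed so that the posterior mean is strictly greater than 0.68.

k = 23

After k responders and 0 non-responders the posterior is Beta(9+k, 15), with mean (9+k)/(9+15+k).
Set (9+k)/(24+k) > 0.68 and solve: k > (0.68·24 − 9)/(1 − 0.68) = 22.875.
The smallest integer exceeding 22.875 is 23, and checking k=23: (32)/(47) = 0.6809 > 0.68.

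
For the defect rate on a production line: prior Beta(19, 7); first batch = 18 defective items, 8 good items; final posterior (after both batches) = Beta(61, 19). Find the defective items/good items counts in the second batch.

Sequential conjugate updates are equivalent to a single update on the pooled data, so total successes = posterior α − prior α and total failures = posterior β − prior β.
Total across both batches: 61−19=42 defective items, 19−7=12 good items.
Subtract the first batch: 42−18=24 defective items and 12−8=4 good items.

24 defective items and 4 good items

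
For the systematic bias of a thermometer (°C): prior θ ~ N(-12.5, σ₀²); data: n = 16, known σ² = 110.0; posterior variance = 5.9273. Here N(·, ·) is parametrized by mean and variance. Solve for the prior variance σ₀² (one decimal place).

σ₀² = 43.0

For the Normal–Normal model with known σ², precisions add: τ_n = τ₀ + n/σ².
So 1/σ₀² = 1/5.9273 − 16/110.0 = 0.168711 − 0.145455 = 0.023256.
Hence σ₀² = 1/0.023256 ≈ 43.0.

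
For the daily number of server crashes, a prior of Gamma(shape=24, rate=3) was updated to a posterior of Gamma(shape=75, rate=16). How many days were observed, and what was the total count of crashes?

Gamma–Poisson conjugacy: posterior shape = α + Σxᵢ, posterior rate = β + n.
Matching: Σxᵢ = 75 − 24 = 51 and n = 16 − 3 = 13.

n = 13 days with total 51 crashes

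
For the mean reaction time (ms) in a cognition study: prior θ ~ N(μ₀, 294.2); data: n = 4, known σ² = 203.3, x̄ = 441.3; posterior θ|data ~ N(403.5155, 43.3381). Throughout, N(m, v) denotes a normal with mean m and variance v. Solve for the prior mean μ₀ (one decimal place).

μ₀ = 184.8

The posterior mean is a precision-weighted average: μ_n = (τ₀μ₀ + τ_data·x̄)/(τ₀+τ_data), with τ₀=1/σ₀² and τ_data=n/σ².
Here τ₀ = 1/294.2 = 0.003399 and τ_data = 4/203.3 = 0.019675, so τ_n = 0.023074.
Rearranging for μ₀: μ₀ = (μ_n·τ_n − τ_data·x̄)/τ₀ = (403.5155·0.023074 − 0.019675·441.3) / 0.003399 = 0.628139/0.003399 ≈ 184.8.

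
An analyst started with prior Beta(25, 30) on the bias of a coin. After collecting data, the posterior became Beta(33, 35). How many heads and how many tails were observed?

8 heads and 5 tails

A Beta(a, b) prior with s successes and f failures in binomial data gives a Beta(a+s, b+f) posterior.
So s = 33 − 25 = 8 and f = 35 − 30 = 5.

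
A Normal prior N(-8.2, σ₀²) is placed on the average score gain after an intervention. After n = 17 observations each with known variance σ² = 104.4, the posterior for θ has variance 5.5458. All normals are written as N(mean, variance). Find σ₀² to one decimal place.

Posterior precision equals prior precision plus data precision: 1/σ_n² = 1/σ₀² + n/σ².
So 1/σ₀² = 1/5.5458 − 17/104.4 = 0.180317 − 0.162835 = 0.017482.
Hence σ₀² = 1/0.017482 ≈ 57.2.

σ₀² = 57.2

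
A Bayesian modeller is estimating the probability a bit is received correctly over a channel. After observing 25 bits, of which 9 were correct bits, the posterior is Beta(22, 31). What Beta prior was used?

Beta(13, 15)

Under Beta–binomial conjugacy the posterior parameters are (a+s, b+f).
So a = 22 − 9 = 13 and b = 31 − 16 = 15.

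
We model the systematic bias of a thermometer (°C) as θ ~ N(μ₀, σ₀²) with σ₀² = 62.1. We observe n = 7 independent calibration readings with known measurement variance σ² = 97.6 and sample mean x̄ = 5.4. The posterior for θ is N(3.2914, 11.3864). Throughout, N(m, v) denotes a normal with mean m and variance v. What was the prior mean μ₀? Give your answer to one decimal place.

μ₀ = -6.1

The posterior mean is a precision-weighted average: μ_n = (τ₀μ₀ + τ_data·x̄)/(τ₀+τ_data), with τ₀=1/σ₀² and τ_data=n/σ².
Here τ₀ = 1/62.1 = 0.016103 and τ_data = 7/97.6 = 0.071721, so τ_n = 0.087824.
Rearranging for μ₀: μ₀ = (μ_n·τ_n − τ_data·x̄)/τ₀ = (3.2914·0.087824 − 0.071721·5.4) / 0.016103 = -0.098229/0.016103 ≈ -6.1.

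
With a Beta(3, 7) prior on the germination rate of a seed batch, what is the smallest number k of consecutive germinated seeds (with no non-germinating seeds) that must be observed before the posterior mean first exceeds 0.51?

k = 5

After k germinated seeds and 0 non-germinating seeds the posterior is Beta(3+k, 7), with mean (3+k)/(3+7+k).
Set (3+k)/(10+k) > 0.51 and solve: k > (0.51·10 − 3)/(1 − 0.51) = 4.286.
The smallest integer exceeding 4.286 is 5, and checking k=5: (8)/(15) = 0.5333 > 0.51.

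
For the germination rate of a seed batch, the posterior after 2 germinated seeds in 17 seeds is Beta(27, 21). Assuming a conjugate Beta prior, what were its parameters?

Beta(25, 6)

A Beta(α, β) prior with s successes and f failures in binomial data gives a Beta(α+s, β+f) posterior.
So α = 27 − 2 = 25 and β = 21 − 15 = 6.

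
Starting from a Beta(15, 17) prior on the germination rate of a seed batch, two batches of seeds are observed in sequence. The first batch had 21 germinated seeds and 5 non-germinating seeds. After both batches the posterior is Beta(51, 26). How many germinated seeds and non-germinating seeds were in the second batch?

Sequential conjugate updates are equivalent to a single update on the pooled data, so total successes = posterior α − prior α and total failures = posterior β − prior β.
Total across both batches: 51−15=36 germinated seeds, 26−17=9 non-germinating seeds.
Subtract the first batch: 36−21=15 germinated seeds and 9−5=4 non-germinating seeds.

15 germinated seeds and 4 non-germinating seeds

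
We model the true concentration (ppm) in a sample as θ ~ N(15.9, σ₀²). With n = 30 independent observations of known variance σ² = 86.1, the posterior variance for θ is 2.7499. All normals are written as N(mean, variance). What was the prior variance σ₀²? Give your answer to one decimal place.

σ₀² = 65.7

For the Normal–Normal model with known σ², precisions add: τ_n = τ₀ + n/σ².
So 1/σ₀² = 1/2.7499 − 30/86.1 = 0.363650 − 0.348432 = 0.015218.
Hence σ₀² = 1/0.015218 ≈ 65.7.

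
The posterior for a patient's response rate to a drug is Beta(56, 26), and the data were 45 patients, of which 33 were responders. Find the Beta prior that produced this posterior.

Beta(23, 14)

A Beta(α, β) prior with s successes and f failures in binomial data gives a Beta(α+s, β+f) posterior.
So α = 56 − 33 = 23 and β = 26 − 12 = 14.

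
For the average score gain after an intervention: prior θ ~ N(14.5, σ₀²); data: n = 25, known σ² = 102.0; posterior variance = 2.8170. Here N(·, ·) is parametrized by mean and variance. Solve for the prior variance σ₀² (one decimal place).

Posterior precision equals prior precision plus data precision: 1/σ_n² = 1/σ₀² + n/σ².
So 1/σ₀² = 1/2.8170 − 25/102.0 = 0.354988 − 0.245098 = 0.109890.
Hence σ₀² = 1/0.109890 ≈ 9.1.

σ₀² = 9.1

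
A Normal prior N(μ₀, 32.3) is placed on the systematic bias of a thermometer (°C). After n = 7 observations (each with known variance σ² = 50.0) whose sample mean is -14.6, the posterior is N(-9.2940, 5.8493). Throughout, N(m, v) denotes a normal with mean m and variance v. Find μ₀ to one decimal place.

μ₀ = 14.7

With known observation variance, the Normal–Normal posterior has precision τ_n = τ₀ + n/σ² and mean μ_n = (τ₀μ₀ + (n/σ²)x̄)/τ_n.
Here τ₀ = 1/32.3 = 0.030960 and τ_data = 7/50.0 = 0.140000, so τ_n = 0.170960.
Rearranging for μ₀: μ₀ = (μ_n·τ_n − τ_data·x̄)/τ₀ = (-9.2940·0.170960 − 0.140000·-14.6) / 0.030960 = 0.455098/0.030960 ≈ 14.7.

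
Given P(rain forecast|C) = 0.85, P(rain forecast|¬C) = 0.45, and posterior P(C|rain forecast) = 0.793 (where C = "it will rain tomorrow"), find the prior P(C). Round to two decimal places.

In odds form, posterior odds = prior odds × likelihood ratio, so prior odds = posterior odds ÷ LR.
Posterior odds = 0.793/(1−0.793) = 3.8309. LR = 0.85/0.45 = 1.8889.
Prior odds = 3.8309/1.8889 = 2.0281, so P(C) = 2.0281/(1+2.0281) ≈ 0.67.

P(C) = 0.67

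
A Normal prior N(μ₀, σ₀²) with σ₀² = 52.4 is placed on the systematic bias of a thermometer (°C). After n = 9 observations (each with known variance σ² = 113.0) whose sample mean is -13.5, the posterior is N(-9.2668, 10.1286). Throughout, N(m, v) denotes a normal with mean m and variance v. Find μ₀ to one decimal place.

The posterior mean is a precision-weighted average: μ_n = (τ₀μ₀ + τ_data·x̄)/(τ₀+τ_data), with τ₀=1/σ₀² and τ_data=n/σ².
Here τ₀ = 1/52.4 = 0.019084 and τ_data = 9/113.0 = 0.079646, so τ_n = 0.098730.
Rearranging for μ₀: μ₀ = (μ_n·τ_n − τ_data·x̄)/τ₀ = (-9.2668·0.098730 − 0.079646·-13.5) / 0.019084 = 0.160310/0.019084 ≈ 8.4.

μ₀ = 8.4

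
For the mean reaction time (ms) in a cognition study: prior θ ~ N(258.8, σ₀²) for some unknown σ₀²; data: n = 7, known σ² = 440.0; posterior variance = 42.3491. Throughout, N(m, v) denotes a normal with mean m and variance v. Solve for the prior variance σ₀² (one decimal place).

σ₀² = 129.8

For the Normal–Normal model with known σ², precisions add: τ_n = τ₀ + n/σ².
So 1/σ₀² = 1/42.3491 − 7/440.0 = 0.023613 − 0.015909 = 0.007704.
Hence σ₀² = 1/0.007704 ≈ 129.8.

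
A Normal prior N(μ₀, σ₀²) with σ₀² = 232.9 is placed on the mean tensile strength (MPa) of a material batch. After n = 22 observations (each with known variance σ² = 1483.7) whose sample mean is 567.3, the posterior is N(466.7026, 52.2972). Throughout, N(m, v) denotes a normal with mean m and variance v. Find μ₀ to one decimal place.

The posterior mean is a precision-weighted average: μ_n = (τ₀μ₀ + τ_data·x̄)/(τ₀+τ_data), with τ₀=1/σ₀² and τ_data=n/σ².
Here τ₀ = 1/232.9 = 0.004294 and τ_data = 22/1483.7 = 0.014828, so τ_n = 0.019122.
Rearranging for μ₀: μ₀ = (μ_n·τ_n − τ_data·x̄)/τ₀ = (466.7026·0.019122 − 0.014828·567.3) / 0.004294 = 0.512363/0.004294 ≈ 119.3.

μ₀ = 119.3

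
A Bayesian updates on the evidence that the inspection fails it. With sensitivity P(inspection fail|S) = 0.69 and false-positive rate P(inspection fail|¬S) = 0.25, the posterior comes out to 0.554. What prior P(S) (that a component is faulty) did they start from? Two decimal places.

P(S) = 0.31

Bayes' rule in odds form gives O(S|E) = O(S)·[P(E|S)/P(E|¬S)], hence O(S) = O(S|E)/LR.
Posterior odds = 0.554/(1−0.554) = 1.2422. LR = 0.69/0.25 = 2.7600.
Prior odds = 1.2422/2.7600 = 0.4501, so P(S) = 0.4501/(1+0.4501) ≈ 0.31.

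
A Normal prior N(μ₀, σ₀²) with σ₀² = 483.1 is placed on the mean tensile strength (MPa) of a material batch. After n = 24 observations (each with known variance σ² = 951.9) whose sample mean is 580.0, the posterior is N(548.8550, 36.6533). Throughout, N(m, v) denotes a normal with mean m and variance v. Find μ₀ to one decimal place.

The posterior mean is a precision-weighted average: μ_n = (τ₀μ₀ + τ_data·x̄)/(τ₀+τ_data), with τ₀=1/σ₀² and τ_data=n/σ².
Here τ₀ = 1/483.1 = 0.002070 and τ_data = 24/951.9 = 0.025213, so τ_n = 0.027283.
Rearranging for μ₀: μ₀ = (μ_n·τ_n − τ_data·x̄)/τ₀ = (548.8550·0.027283 − 0.025213·580.0) / 0.002070 = 0.350871/0.002070 ≈ 169.5.

μ₀ = 169.5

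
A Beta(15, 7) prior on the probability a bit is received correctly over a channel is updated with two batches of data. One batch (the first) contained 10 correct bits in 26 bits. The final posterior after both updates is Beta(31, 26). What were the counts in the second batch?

Because Beta–binomial updating is additive in the counts, the combined data contributed (α_post−α_prior, β_post−β_prior) successes and failures.
Total across both batches: 31−15=16 correct bits, 26−7=19 errors.
Subtract the first batch: 16−10=6 correct bits and 19−16=3 errors.

6 correct bits and 3 errors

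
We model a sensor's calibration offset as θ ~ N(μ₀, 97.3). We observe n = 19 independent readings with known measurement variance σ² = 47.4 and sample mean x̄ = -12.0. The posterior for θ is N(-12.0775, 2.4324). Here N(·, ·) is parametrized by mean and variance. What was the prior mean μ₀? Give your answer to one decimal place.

μ₀ = -15.1

With known observation variance, the Normal–Normal posterior has precision τ_n = τ₀ + n/σ² and mean μ_n = (τ₀μ₀ + (n/σ²)x̄)/τ_n.
Here τ₀ = 1/97.3 = 0.010277 and τ_data = 19/47.4 = 0.400844, so τ_n = 0.411121.
Rearranging for μ₀: μ₀ = (μ_n·τ_n − τ_data·x̄)/τ₀ = (-12.0775·0.411121 − 0.400844·-12.0) / 0.010277 = -0.155186/0.010277 ≈ -15.1.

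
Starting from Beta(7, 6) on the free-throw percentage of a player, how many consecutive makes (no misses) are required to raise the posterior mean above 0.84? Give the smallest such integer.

k = 25

After k makes and 0 misses the posterior is Beta(7+k, 6), with mean (7+k)/(7+6+k).
Set (7+k)/(13+k) > 0.84 and solve: k > (0.84·13 − 7)/(1 − 0.84) = 24.500.
The smallest integer exceeding 24.500 is 25, and checking k=25: (32)/(38) = 0.8421 > 0.84.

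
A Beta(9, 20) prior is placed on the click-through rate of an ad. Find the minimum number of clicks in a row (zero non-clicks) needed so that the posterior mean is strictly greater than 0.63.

After k clicks and 0 non-clicks the posterior is Beta(9+k, 20), with mean (9+k)/(9+20+k).
Set (9+k)/(29+k) > 0.63 and solve: k > (0.63·29 − 9)/(1 − 0.63) = 25.054.
The smallest integer exceeding 25.054 is 26.

k = 26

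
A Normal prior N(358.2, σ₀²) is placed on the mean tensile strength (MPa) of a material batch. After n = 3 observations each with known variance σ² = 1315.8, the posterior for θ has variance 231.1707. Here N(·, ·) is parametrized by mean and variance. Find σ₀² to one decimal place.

For the Normal–Normal model with known σ², precisions add: τ_n = τ₀ + n/σ².
So 1/σ₀² = 1/231.1707 − 3/1315.8 = 0.004326 − 0.002280 = 0.002046.
Hence σ₀² = 1/0.002046 ≈ 488.8.

σ₀² = 488.8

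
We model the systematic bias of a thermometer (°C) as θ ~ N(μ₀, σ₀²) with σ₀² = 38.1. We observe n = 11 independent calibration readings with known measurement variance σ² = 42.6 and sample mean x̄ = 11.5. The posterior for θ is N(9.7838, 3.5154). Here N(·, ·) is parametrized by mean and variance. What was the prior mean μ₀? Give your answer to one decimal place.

The posterior mean is a precision-weighted average: μ_n = (τ₀μ₀ + τ_data·x̄)/(τ₀+τ_data), with τ₀=1/σ₀² and τ_data=n/σ².
Here τ₀ = 1/38.1 = 0.026247 and τ_data = 11/42.6 = 0.258216, so τ_n = 0.284463.
Rearranging for μ₀: μ₀ = (μ_n·τ_n − τ_data·x̄)/τ₀ = (9.7838·0.284463 − 0.258216·11.5) / 0.026247 = -0.186355/0.026247 ≈ -7.1.

μ₀ = -7.1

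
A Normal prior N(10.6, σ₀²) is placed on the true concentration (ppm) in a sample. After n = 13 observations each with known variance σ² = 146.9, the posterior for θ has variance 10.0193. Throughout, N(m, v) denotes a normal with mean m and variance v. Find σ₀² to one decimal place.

σ₀² = 88.4

Posterior precision equals prior precision plus data precision: 1/σ_n² = 1/σ₀² + n/σ².
So 1/σ₀² = 1/10.0193 − 13/146.9 = 0.099807 − 0.088496 = 0.011311.
Hence σ₀² = 1/0.011311 ≈ 88.4.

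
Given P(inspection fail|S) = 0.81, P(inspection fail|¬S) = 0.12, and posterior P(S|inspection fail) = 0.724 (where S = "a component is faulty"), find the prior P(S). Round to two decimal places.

P(S) = 0.28

In odds form, posterior odds = prior odds × likelihood ratio, so prior odds = posterior odds ÷ LR.
Posterior odds = 0.724/(1−0.724) = 2.6232. LR = 0.81/0.12 = 6.7500.
Prior odds = 2.6232/6.7500 = 0.3886, so P(S) = 0.3886/(1+0.3886) ≈ 0.28.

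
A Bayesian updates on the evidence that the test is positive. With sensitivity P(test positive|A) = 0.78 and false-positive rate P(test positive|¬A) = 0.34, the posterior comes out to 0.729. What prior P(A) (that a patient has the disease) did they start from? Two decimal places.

In odds form, posterior odds = prior odds × likelihood ratio, so prior odds = posterior odds ÷ LR.
Posterior odds = 0.729/(1−0.729) = 2.6900. LR = 0.78/0.34 = 2.2941.
Prior odds = 2.6900/2.2941 = 1.1726, so P(A) = 1.1726/(1+1.1726) ≈ 0.54.

P(A) = 0.54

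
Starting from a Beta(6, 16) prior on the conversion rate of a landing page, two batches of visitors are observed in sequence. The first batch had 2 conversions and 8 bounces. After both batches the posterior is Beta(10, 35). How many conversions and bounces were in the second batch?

Sequential conjugate updates are equivalent to a single update on the pooled data, so total successes = posterior α − prior α and total failures = posterior β − prior β.
Total across both batches: 10−6=4 conversions, 35−16=19 bounces.
Subtract the first batch: 4−2=2 conversions and 19−8=11 bounces.

2 conversions and 11 bounces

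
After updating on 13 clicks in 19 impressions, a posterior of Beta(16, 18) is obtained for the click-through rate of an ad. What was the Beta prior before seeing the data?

Beta(3, 12)

A Beta(a, b) prior with s successes and f failures in binomial data gives a Beta(a+s, b+f) posterior.
Subtract the data counts: 16−13=3, 18−6=12.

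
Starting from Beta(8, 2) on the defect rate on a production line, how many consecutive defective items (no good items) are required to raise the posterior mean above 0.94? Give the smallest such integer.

k = 24

After k defective items and 0 good items the posterior is Beta(8+k, 2), with mean (8+k)/(8+2+k).
Set (8+k)/(10+k) > 0.94 and solve: k > (0.94·10 − 8)/(1 − 0.94) = 23.333.
The smallest integer exceeding 23.333 is 24.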